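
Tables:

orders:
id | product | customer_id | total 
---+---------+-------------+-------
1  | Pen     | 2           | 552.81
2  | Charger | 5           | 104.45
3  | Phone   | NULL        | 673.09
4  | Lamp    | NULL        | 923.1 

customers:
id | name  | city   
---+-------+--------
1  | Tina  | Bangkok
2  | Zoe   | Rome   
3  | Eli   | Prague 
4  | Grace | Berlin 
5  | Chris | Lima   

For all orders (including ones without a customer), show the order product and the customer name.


LEFT JOIN keeps every row from orders (the left table); where customer_id has no match in customers, the customer columns become NULL. Walk through each order:
  - order 1 (Pen): customer_id=2 -> matches Zoe
  - order 2 (Charger): customer_id=5 -> matches Chris
  - order 3 (Phone): customer_id=NULL, no match -> kept with NULL
  - order 4 (Lamp): customer_id=NULL, no match -> kept with NULL
All 4 rows appear; 2 have NULL customer.

SQL:
SELECT a.product, b.name AS customer
FROM orders a
LEFT JOIN customers b ON a.customer_id = b.id

Result:
product | customer
--------+---------
Pen     | Zoe     
Charger | Chris   
Phone   | NULL    
Lamp    | NULL    


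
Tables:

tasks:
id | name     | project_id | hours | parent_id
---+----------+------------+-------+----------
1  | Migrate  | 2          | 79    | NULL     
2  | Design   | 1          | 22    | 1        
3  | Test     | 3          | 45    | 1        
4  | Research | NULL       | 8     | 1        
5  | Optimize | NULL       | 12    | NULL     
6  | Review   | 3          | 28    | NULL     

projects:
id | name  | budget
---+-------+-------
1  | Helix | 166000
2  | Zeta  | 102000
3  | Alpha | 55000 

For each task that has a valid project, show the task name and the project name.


INNER JOIN keeps only tasks rows whose project_id matches an id in projects. Walk through each task:
  - task 1 (Migrate): project_id=2 -> matches Zeta
  - task 2 (Design): project_id=1 -> matches Helix
  - task 3 (Test): project_id=3 -> matches Alpha
  - task 4 (Research): project_id=NULL, no match -> dropped
  - task 5 (Optimize): project_id=NULL, no match -> dropped
  - task 6 (Review): project_id=3 -> matches Alpha
So 2 of 6 rows are dropped.

SQL:
SELECT a.name, b.name AS project
FROM tasks a
INNER JOIN projects b ON a.project_id = b.id

Result:
name    | project
--------+--------
Migrate | Zeta   
Design  | Helix  
Test    | Alpha  
Review  | Alpha  


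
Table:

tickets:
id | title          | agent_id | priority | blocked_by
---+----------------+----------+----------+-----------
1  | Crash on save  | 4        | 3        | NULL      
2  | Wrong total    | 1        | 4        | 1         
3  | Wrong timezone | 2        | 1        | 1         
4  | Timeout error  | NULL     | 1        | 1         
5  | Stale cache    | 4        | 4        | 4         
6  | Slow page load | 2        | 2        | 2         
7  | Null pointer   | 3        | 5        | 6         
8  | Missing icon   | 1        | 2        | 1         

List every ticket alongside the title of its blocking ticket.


This is a self-join: tickets is joined to a second copy of itself, matching each row's blocked_by to another row's id. Use LEFT JOIN so rows with blocked_by=NULL are kept.
  - ticket 1 (Crash on save): blocked_by=NULL -> NULL
  - ticket 2 (Wrong total): blocked_by=1 -> Crash on save
  - ticket 3 (Wrong timezone): blocked_by=1 -> Crash on save
  - ticket 4 (Timeout error): blocked_by=1 -> Crash on save
  - ticket 5 (Stale cache): blocked_by=4 -> Timeout error
  - ticket 6 (Slow page load): blocked_by=2 -> Wrong total
  - ticket 7 (Null pointer): blocked_by=6 -> Slow page load
  - ticket 8 (Missing icon): blocked_by=1 -> Crash on save

SQL:
SELECT a.title AS item, b.title AS blocked_by
FROM tickets a
LEFT JOIN tickets b ON a.blocked_by = b.id

Result:
item           | blocked_by    
---------------+---------------
Crash on save  | NULL          
Wrong total    | Crash on save 
Wrong timezone | Crash on save 
Timeout error  | Crash on save 
Stale cache    | Timeout error 
Slow page load | Wrong total   
Null pointer   | Slow page load
Missing icon   | Crash on save 


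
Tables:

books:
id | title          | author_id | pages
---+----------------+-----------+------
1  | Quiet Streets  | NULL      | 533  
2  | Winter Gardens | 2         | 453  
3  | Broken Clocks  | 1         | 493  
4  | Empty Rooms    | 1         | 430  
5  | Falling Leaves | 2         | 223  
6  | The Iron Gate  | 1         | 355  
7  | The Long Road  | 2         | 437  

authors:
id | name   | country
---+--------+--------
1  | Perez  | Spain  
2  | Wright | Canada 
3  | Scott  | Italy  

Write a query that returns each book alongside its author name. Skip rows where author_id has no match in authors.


INNER JOIN keeps only books rows whose author_id matches an id in authors. Walk through each book:
  - book 1 (Quiet Streets): author_id=NULL, no match -> dropped
  - book 2 (Winter Gardens): author_id=2 -> matches Wright
  - book 3 (Broken Clocks): author_id=1 -> matches Perez
  - book 4 (Empty Rooms): author_id=1 -> matches Perez
  - book 5 (Falling Leaves): author_id=2 -> matches Wright
  - book 6 (The Iron Gate): author_id=1 -> matches Perez
  - book 7 (The Long Road): author_id=2 -> matches Wright
So 1 of 7 rows is dropped.

SQL:
SELECT a.title, b.name AS author
FROM books a
INNER JOIN authors b ON a.author_id = b.id

Result:
title          | author
---------------+-------
Winter Gardens | Wright
Broken Clocks  | Perez 
Empty Rooms    | Perez 
Falling Leaves | Wright
The Iron Gate  | Perez 
The Long Road  | Wright


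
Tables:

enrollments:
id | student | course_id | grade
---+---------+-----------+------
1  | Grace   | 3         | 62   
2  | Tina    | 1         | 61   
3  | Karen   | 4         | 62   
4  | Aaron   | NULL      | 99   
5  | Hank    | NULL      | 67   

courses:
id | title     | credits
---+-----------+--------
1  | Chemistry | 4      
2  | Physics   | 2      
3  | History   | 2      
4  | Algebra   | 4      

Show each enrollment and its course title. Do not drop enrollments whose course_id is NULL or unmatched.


LEFT JOIN keeps every row from enrollments (the left table); where course_id has no match in courses, the course columns become NULL. Walk through each enrollment:
  - enrollment 1 (Grace): course_id=3 -> matches History
  - enrollment 2 (Tina): course_id=1 -> matches Chemistry
  - enrollment 3 (Karen): course_id=4 -> matches Algebra
  - enrollment 4 (Aaron): course_id=NULL, no match -> kept with NULL
  - enrollment 5 (Hank): course_id=NULL, no match -> kept with NULL
All 5 rows appear; 2 have NULL course.

SQL:
SELECT a.student, b.title AS course
FROM enrollments a
LEFT JOIN courses b ON a.course_id = b.id

Result:
student | course   
--------+----------
Grace   | History  
Tina    | Chemistry
Karen   | Algebra  
Aaron   | NULL     
Hank    | NULL     


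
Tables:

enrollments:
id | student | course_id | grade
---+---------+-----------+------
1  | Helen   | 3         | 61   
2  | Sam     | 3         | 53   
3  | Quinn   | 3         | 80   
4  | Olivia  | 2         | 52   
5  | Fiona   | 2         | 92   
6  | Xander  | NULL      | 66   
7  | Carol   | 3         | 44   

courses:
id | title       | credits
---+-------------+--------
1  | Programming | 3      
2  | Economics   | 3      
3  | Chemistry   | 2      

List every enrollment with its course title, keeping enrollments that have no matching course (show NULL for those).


LEFT JOIN keeps every row from enrollments (the left table); where course_id has no match in courses, the course columns become NULL. Walk through each enrollment:
  - enrollment 1 (Helen): course_id=3 -> matches Chemistry
  - enrollment 2 (Sam): course_id=3 -> matches Chemistry
  - enrollment 3 (Quinn): course_id=3 -> matches Chemistry
  - enrollment 4 (Olivia): course_id=2 -> matches Economics
  - enrollment 5 (Fiona): course_id=2 -> matches Economics
  - enrollment 6 (Xander): course_id=NULL, no match -> kept with NULL
  - enrollment 7 (Carol): course_id=3 -> matches Chemistry
All 7 rows appear; 1 has NULL course.

SQL:
SELECT a.student, b.title AS course
FROM enrollments a
LEFT JOIN courses b ON a.course_id = b.id

Result:
student | course   
--------+----------
Helen   | Chemistry
Sam     | Chemistry
Quinn   | Chemistry
Olivia  | Economics
Fiona   | Economics
Xander  | NULL     
Carol   | Chemistry


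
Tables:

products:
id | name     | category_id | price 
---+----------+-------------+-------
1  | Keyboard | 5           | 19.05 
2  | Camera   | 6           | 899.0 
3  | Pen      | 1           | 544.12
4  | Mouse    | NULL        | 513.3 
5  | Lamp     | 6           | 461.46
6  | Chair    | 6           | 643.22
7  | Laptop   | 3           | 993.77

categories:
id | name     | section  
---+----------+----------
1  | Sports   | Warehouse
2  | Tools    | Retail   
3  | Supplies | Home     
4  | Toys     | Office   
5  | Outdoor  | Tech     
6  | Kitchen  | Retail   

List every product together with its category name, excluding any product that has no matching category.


INNER JOIN keeps only products rows whose category_id matches an id in categories. Walk through each product:
  - product 1 (Keyboard): category_id=5 -> matches Outdoor
  - product 2 (Camera): category_id=6 -> matches Kitchen
  - product 3 (Pen): category_id=1 -> matches Sports
  - product 4 (Mouse): category_id=NULL, no match -> dropped
  - product 5 (Lamp): category_id=6 -> matches Kitchen
  - product 6 (Chair): category_id=6 -> matches Kitchen
  - product 7 (Laptop): category_id=3 -> matches Supplies
So 1 of 7 rows is dropped.

SQL:
SELECT a.name, b.name AS category
FROM products a
INNER JOIN categories b ON a.category_id = b.id

Result:
name     | category
---------+---------
Keyboard | Outdoor 
Camera   | Kitchen 
Pen      | Sports  
Lamp     | Kitchen 
Chair    | Kitchen 
Laptop   | Supplies


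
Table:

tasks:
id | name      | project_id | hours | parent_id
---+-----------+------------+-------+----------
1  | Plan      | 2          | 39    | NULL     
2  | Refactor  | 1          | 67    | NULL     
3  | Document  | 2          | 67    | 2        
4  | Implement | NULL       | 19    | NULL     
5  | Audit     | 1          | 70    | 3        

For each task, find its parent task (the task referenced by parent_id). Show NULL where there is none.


This is a self-join: tasks is joined to a second copy of itself, matching each row's parent_id to another row's id. Use LEFT JOIN so rows with parent_id=NULL are kept.
  - task 1 (Plan): parent_id=NULL -> NULL
  - task 2 (Refactor): parent_id=NULL -> NULL
  - task 3 (Document): parent_id=2 -> Refactor
  - task 4 (Implement): parent_id=NULL -> NULL
  - task 5 (Audit): parent_id=3 -> Document

SQL:
SELECT a.name AS item, b.name AS parent
FROM tasks a
LEFT JOIN tasks b ON a.parent_id = b.id

Result:
item      | parent  
----------+---------
Plan      | NULL    
Refactor  | NULL    
Document  | Refactor
Implement | NULL    
Audit     | Document


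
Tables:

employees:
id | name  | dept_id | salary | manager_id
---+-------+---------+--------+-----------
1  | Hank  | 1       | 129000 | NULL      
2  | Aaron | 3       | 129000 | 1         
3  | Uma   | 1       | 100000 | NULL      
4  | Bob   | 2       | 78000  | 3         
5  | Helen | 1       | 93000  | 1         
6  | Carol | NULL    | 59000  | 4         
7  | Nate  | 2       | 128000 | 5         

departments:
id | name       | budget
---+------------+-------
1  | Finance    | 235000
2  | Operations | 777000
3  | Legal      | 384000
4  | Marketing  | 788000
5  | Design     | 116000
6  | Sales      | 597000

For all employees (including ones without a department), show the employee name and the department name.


LEFT JOIN keeps every row from employees (the left table); where dept_id has no match in departments, the department columns become NULL. Walk through each employee:
  - employee 1 (Hank): dept_id=1 -> matches Finance
  - employee 2 (Aaron): dept_id=3 -> matches Legal
  - employee 3 (Uma): dept_id=1 -> matches Finance
  - employee 4 (Bob): dept_id=2 -> matches Operations
  - employee 5 (Helen): dept_id=1 -> matches Finance
  - employee 6 (Carol): dept_id=NULL, no match -> kept with NULL
  - employee 7 (Nate): dept_id=2 -> matches Operations
All 7 rows appear; 1 has NULL department.

SQL:
SELECT a.name, b.name AS department
FROM employees a
LEFT JOIN departments b ON a.dept_id = b.id

Result:
name  | department
------+-----------
Hank  | Finance   
Aaron | Legal     
Uma   | Finance   
Bob   | Operations
Helen | Finance   
Carol | NULL      
Nate  | Operations


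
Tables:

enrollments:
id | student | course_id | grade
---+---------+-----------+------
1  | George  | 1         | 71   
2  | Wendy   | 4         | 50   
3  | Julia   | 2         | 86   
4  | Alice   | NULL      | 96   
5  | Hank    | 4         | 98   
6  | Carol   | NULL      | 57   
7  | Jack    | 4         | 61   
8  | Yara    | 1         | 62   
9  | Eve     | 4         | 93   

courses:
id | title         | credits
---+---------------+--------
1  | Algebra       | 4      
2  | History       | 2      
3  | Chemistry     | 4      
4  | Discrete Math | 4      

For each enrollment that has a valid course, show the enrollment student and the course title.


INNER JOIN keeps only enrollments rows whose course_id matches an id in courses. Walk through each enrollment:
  - enrollment 1 (George): course_id=1 -> matches Algebra
  - enrollment 2 (Wendy): course_id=4 -> matches Discrete Math
  - enrollment 3 (Julia): course_id=2 -> matches History
  - enrollment 4 (Alice): course_id=NULL, no match -> dropped
  - enrollment 5 (Hank): course_id=4 -> matches Discrete Math
  - enrollment 6 (Carol): course_id=NULL, no match -> dropped
  - enrollment 7 (Jack): course_id=4 -> matches Discrete Math
  - enrollment 8 (Yara): course_id=1 -> matches Algebra
  - enrollment 9 (Eve): course_id=4 -> matches Discrete Math
So 2 of 9 rows are dropped.

SQL:
SELECT a.student, b.title AS course
FROM enrollments a
INNER JOIN courses b ON a.course_id = b.id

Result:
student | course       
--------+--------------
George  | Algebra      
Wendy   | Discrete Math
Julia   | History      
Hank    | Discrete Math
Jack    | Discrete Math
Yara    | Algebra      
Eve     | Discrete Math


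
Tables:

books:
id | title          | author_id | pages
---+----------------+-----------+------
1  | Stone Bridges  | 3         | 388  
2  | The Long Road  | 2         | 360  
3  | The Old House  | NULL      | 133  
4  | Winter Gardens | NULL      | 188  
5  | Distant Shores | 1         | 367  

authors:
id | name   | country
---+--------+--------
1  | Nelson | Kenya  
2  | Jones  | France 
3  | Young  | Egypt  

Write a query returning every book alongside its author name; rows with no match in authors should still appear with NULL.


LEFT JOIN keeps every row from books (the left table); where author_id has no match in authors, the author columns become NULL. Walk through each book:
  - book 1 (Stone Bridges): author_id=3 -> matches Young
  - book 2 (The Long Road): author_id=2 -> matches Jones
  - book 3 (The Old House): author_id=NULL, no match -> kept with NULL
  - book 4 (Winter Gardens): author_id=NULL, no match -> kept with NULL
  - book 5 (Distant Shores): author_id=1 -> matches Nelson
All 5 rows appear; 2 have NULL author.

SQL:
SELECT a.title, b.name AS author
FROM books a
LEFT JOIN authors b ON a.author_id = b.id

Result:
title          | author
---------------+-------
Stone Bridges  | Young 
The Long Road  | Jones 
The Old House  | NULL  
Winter Gardens | NULL  
Distant Shores | Nelson


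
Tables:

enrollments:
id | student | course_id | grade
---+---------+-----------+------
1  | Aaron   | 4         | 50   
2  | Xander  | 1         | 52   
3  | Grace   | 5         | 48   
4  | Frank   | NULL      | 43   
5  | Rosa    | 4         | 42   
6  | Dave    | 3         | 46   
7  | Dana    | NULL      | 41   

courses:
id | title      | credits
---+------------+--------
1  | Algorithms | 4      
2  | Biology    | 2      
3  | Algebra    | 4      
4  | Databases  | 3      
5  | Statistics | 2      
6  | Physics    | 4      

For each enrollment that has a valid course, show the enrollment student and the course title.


INNER JOIN keeps only enrollments rows whose course_id matches an id in courses. Walk through each enrollment:
  - enrollment 1 (Aaron): course_id=4 -> matches Databases
  - enrollment 2 (Xander): course_id=1 -> matches Algorithms
  - enrollment 3 (Grace): course_id=5 -> matches Statistics
  - enrollment 4 (Frank): course_id=NULL, no match -> dropped
  - enrollment 5 (Rosa): course_id=4 -> matches Databases
  - enrollment 6 (Dave): course_id=3 -> matches Algebra
  - enrollment 7 (Dana): course_id=NULL, no match -> dropped
So 2 of 7 rows are dropped.

SQL:
SELECT a.student, b.title AS course
FROM enrollments a
INNER JOIN courses b ON a.course_id = b.id

Result:
student | course    
--------+-----------
Aaron   | Databases 
Xander  | Algorithms
Grace   | Statistics
Rosa    | Databases 
Dave    | Algebra   


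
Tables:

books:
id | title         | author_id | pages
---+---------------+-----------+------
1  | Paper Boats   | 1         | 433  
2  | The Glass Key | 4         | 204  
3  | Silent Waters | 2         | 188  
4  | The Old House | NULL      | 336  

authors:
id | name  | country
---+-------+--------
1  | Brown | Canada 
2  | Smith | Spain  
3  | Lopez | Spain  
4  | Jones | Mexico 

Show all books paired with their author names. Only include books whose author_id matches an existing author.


INNER JOIN keeps only books rows whose author_id matches an id in authors. Walk through each book:
  - book 1 (Paper Boats): author_id=1 -> matches Brown
  - book 2 (The Glass Key): author_id=4 -> matches Jones
  - book 3 (Silent Waters): author_id=2 -> matches Smith
  - book 4 (The Old House): author_id=NULL, no match -> dropped
So 1 of 4 rows is dropped.

SQL:
SELECT a.title, b.name AS author
FROM books a
INNER JOIN authors b ON a.author_id = b.id

Result:
title         | author
--------------+-------
Paper Boats   | Brown 
The Glass Key | Jones 
Silent Waters | Smith 


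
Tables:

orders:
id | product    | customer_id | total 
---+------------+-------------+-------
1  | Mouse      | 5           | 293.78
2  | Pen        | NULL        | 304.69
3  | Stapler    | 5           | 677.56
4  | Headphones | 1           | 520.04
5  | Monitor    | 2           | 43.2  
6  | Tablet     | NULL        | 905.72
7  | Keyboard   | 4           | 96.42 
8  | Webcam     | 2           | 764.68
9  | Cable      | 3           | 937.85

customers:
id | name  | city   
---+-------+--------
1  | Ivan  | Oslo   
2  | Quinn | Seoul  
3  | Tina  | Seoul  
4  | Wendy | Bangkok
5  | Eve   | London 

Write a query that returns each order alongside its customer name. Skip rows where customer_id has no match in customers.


INNER JOIN keeps only orders rows whose customer_id matches an id in customers. Walk through each order:
  - order 1 (Mouse): customer_id=5 -> matches Eve
  - order 2 (Pen): customer_id=NULL, no match -> dropped
  - order 3 (Stapler): customer_id=5 -> matches Eve
  - order 4 (Headphones): customer_id=1 -> matches Ivan
  - order 5 (Monitor): customer_id=2 -> matches Quinn
  - order 6 (Tablet): customer_id=NULL, no match -> dropped
  - order 7 (Keyboard): customer_id=4 -> matches Wendy
  - order 8 (Webcam): customer_id=2 -> matches Quinn
  - order 9 (Cable): customer_id=3 -> matches Tina
So 2 of 9 rows are dropped.

SQL:
SELECT a.product, b.name AS customer
FROM orders a
INNER JOIN customers b ON a.customer_id = b.id

Result:
product    | customer
-----------+---------
Mouse      | Eve     
Stapler    | Eve     
Headphones | Ivan    
Monitor    | Quinn   
Keyboard   | Wendy   
Webcam     | Quinn   
Cable      | Tina    


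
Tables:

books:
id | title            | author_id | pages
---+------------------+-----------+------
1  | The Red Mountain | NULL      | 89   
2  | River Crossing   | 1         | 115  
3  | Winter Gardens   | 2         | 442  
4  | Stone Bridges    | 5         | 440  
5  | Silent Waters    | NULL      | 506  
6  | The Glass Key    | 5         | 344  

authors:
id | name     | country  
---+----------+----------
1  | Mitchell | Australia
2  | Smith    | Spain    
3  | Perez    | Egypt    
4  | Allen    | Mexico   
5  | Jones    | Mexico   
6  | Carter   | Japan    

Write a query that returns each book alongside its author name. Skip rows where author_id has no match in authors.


INNER JOIN keeps only books rows whose author_id matches an id in authors. Walk through each book:
  - book 1 (The Red Mountain): author_id=NULL, no match -> dropped
  - book 2 (River Crossing): author_id=1 -> matches Mitchell
  - book 3 (Winter Gardens): author_id=2 -> matches Smith
  - book 4 (Stone Bridges): author_id=5 -> matches Jones
  - book 5 (Silent Waters): author_id=NULL, no match -> dropped
  - book 6 (The Glass Key): author_id=5 -> matches Jones
So 2 of 6 rows are dropped.

SQL:
SELECT a.title, b.name AS author
FROM books a
INNER JOIN authors b ON a.author_id = b.id

Result:
title          | author  
---------------+---------
River Crossing | Mitchell
Winter Gardens | Smith   
Stone Bridges  | Jones   
The Glass Key  | Jones   


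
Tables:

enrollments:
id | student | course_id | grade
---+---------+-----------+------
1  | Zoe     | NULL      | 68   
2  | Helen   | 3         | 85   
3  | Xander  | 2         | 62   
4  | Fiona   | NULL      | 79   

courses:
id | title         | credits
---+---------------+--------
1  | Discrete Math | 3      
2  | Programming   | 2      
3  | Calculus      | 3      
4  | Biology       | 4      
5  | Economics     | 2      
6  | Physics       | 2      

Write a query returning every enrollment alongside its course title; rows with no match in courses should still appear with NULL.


LEFT JOIN keeps every row from enrollments (the left table); where course_id has no match in courses, the course columns become NULL. Walk through each enrollment:
  - enrollment 1 (Zoe): course_id=NULL, no match -> kept with NULL
  - enrollment 2 (Helen): course_id=3 -> matches Calculus
  - enrollment 3 (Xander): course_id=2 -> matches Programming
  - enrollment 4 (Fiona): course_id=NULL, no match -> kept with NULL
All 4 rows appear; 2 have NULL course.

SQL:
SELECT a.student, b.title AS course
FROM enrollments a
LEFT JOIN courses b ON a.course_id = b.id

Result:
student | course     
--------+------------
Zoe     | NULL       
Helen   | Calculus   
Xander  | Programming
Fiona   | NULL       


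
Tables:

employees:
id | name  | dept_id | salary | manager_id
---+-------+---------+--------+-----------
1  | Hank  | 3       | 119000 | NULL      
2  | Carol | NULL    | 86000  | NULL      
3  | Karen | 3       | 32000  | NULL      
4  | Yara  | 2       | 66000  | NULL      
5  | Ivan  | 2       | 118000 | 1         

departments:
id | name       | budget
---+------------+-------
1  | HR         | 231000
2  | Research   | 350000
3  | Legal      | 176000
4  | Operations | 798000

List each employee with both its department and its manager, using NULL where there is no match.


Two LEFT JOINs from the same base table employees: one to departments via dept_id, one to employees itself via manager_id. Both are LEFT so every employee is preserved.
Match against departments:
  - employee 1 (Hank): dept_id=3 -> matches Legal
  - employee 2 (Carol): dept_id=NULL, no match -> kept with NULL
  - employee 3 (Karen): dept_id=3 -> matches Legal
  - employee 4 (Yara): dept_id=2 -> matches Research
  - employee 5 (Ivan): dept_id=2 -> matches Research
Match against employees (self):
  - employee 1 (Hank): manager_id=NULL -> NULL
  - employee 2 (Carol): manager_id=NULL -> NULL
  - employee 3 (Karen): manager_id=NULL -> NULL
  - employee 4 (Yara): manager_id=NULL -> NULL
  - employee 5 (Ivan): manager_id=1 -> Hank

SQL:
SELECT a.name, b.name AS department, c.name AS manager
FROM employees a
LEFT JOIN departments b ON a.dept_id = b.id
LEFT JOIN employees c ON a.manager_id = c.id

Result:
name  | department | manager
------+------------+--------
Hank  | Legal      | NULL   
Carol | NULL       | NULL   
Karen | Legal      | NULL   
Yara  | Research   | NULL   
Ivan  | Research   | Hank   


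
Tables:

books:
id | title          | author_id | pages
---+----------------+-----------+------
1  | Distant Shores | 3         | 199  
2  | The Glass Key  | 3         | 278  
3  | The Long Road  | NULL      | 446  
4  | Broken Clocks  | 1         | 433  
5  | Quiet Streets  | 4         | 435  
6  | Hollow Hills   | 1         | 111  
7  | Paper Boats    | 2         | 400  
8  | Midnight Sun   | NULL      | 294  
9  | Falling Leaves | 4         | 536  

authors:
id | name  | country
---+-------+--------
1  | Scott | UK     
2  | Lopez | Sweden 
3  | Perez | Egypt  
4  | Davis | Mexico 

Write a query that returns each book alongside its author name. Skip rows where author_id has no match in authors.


INNER JOIN keeps only books rows whose author_id matches an id in authors. Walk through each book:
  - book 1 (Distant Shores): author_id=3 -> matches Perez
  - book 2 (The Glass Key): author_id=3 -> matches Perez
  - book 3 (The Long Road): author_id=NULL, no match -> dropped
  - book 4 (Broken Clocks): author_id=1 -> matches Scott
  - book 5 (Quiet Streets): author_id=4 -> matches Davis
  - book 6 (Hollow Hills): author_id=1 -> matches Scott
  - book 7 (Paper Boats): author_id=2 -> matches Lopez
  - book 8 (Midnight Sun): author_id=NULL, no match -> dropped
  - book 9 (Falling Leaves): author_id=4 -> matches Davis
So 2 of 9 rows are dropped.

SQL:
SELECT a.title, b.name AS author
FROM books a
INNER JOIN authors b ON a.author_id = b.id

Result:
title          | author
---------------+-------
Distant Shores | Perez 
The Glass Key  | Perez 
Broken Clocks  | Scott 
Quiet Streets  | Davis 
Hollow Hills   | Scott 
Paper Boats    | Lopez 
Falling Leaves | Davis 


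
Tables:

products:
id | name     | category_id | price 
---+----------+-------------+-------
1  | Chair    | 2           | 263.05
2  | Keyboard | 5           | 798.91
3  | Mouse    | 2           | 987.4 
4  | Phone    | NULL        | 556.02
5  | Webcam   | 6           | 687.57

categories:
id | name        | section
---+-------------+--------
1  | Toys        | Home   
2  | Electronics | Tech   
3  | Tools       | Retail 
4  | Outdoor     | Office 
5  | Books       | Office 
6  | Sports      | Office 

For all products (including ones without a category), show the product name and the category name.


LEFT JOIN keeps every row from products (the left table); where category_id has no match in categories, the category columns become NULL. Walk through each product:
  - product 1 (Chair): category_id=2 -> matches Electronics
  - product 2 (Keyboard): category_id=5 -> matches Books
  - product 3 (Mouse): category_id=2 -> matches Electronics
  - product 4 (Phone): category_id=NULL, no match -> kept with NULL
  - product 5 (Webcam): category_id=6 -> matches Sports
All 5 rows appear; 1 has NULL category.

SQL:
SELECT a.name, b.name AS category
FROM products a
LEFT JOIN categories b ON a.category_id = b.id

Result:
name     | category   
---------+------------
Chair    | Electronics
Keyboard | Books      
Mouse    | Electronics
Phone    | NULL       
Webcam   | Sports     


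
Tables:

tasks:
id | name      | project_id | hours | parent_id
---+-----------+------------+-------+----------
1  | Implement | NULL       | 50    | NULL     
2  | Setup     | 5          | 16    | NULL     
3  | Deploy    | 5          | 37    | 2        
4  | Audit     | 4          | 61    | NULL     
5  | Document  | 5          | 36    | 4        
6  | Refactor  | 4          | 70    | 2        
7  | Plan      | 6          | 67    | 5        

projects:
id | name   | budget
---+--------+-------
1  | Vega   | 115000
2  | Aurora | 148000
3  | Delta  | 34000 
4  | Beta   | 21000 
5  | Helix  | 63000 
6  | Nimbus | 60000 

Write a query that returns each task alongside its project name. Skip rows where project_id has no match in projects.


INNER JOIN keeps only tasks rows whose project_id matches an id in projects. Walk through each task:
  - task 1 (Implement): project_id=NULL, no match -> dropped
  - task 2 (Setup): project_id=5 -> matches Helix
  - task 3 (Deploy): project_id=5 -> matches Helix
  - task 4 (Audit): project_id=4 -> matches Beta
  - task 5 (Document): project_id=5 -> matches Helix
  - task 6 (Refactor): project_id=4 -> matches Beta
  - task 7 (Plan): project_id=6 -> matches Nimbus
So 1 of 7 rows is dropped.

SQL:
SELECT a.name, b.name AS project
FROM tasks a
INNER JOIN projects b ON a.project_id = b.id

Result:
name     | project
---------+--------
Setup    | Helix  
Deploy   | Helix  
Audit    | Beta   
Document | Helix  
Refactor | Beta   
Plan     | Nimbus 


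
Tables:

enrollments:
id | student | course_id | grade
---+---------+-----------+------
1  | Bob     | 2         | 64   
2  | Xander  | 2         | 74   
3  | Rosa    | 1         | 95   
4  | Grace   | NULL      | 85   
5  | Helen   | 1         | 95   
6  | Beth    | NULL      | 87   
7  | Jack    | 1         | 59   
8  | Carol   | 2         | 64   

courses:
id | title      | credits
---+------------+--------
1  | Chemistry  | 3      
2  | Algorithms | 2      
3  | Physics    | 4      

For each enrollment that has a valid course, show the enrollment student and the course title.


INNER JOIN keeps only enrollments rows whose course_id matches an id in courses. Walk through each enrollment:
  - enrollment 1 (Bob): course_id=2 -> matches Algorithms
  - enrollment 2 (Xander): course_id=2 -> matches Algorithms
  - enrollment 3 (Rosa): course_id=1 -> matches Chemistry
  - enrollment 4 (Grace): course_id=NULL, no match -> dropped
  - enrollment 5 (Helen): course_id=1 -> matches Chemistry
  - enrollment 6 (Beth): course_id=NULL, no match -> dropped
  - enrollment 7 (Jack): course_id=1 -> matches Chemistry
  - enrollment 8 (Carol): course_id=2 -> matches Algorithms
So 2 of 8 rows are dropped.

SQL:
SELECT a.student, b.title AS course
FROM enrollments a
INNER JOIN courses b ON a.course_id = b.id

Result:
student | course    
--------+-----------
Bob     | Algorithms
Xander  | Algorithms
Rosa    | Chemistry 
Helen   | Chemistry 
Jack    | Chemistry 
Carol   | Algorithms


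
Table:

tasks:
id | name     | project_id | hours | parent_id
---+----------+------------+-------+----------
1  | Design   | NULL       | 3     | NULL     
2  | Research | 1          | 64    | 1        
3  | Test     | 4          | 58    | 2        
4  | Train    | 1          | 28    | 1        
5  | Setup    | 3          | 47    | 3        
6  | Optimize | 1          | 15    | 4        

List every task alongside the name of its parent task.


This is a self-join: tasks is joined to a second copy of itself, matching each row's parent_id to another row's id. Use LEFT JOIN so rows with parent_id=NULL are kept.
  - task 1 (Design): parent_id=NULL -> NULL
  - task 2 (Research): parent_id=1 -> Design
  - task 3 (Test): parent_id=2 -> Research
  - task 4 (Train): parent_id=1 -> Design
  - task 5 (Setup): parent_id=3 -> Test
  - task 6 (Optimize): parent_id=4 -> Train

SQL:
SELECT a.name AS item, b.name AS parent
FROM tasks a
LEFT JOIN tasks b ON a.parent_id = b.id

Result:
item     | parent  
---------+---------
Design   | NULL    
Research | Design  
Test     | Research
Train    | Design  
Setup    | Test    
Optimize | Train   


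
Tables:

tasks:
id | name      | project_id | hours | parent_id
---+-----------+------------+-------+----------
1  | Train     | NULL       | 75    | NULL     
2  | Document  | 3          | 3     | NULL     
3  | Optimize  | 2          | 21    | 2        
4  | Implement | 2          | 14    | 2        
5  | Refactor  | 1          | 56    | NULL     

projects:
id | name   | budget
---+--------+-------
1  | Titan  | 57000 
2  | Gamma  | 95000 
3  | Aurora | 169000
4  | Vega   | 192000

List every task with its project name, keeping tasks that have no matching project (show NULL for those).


LEFT JOIN keeps every row from tasks (the left table); where project_id has no match in projects, the project columns become NULL. Walk through each task:
  - task 1 (Train): project_id=NULL, no match -> kept with NULL
  - task 2 (Document): project_id=3 -> matches Aurora
  - task 3 (Optimize): project_id=2 -> matches Gamma
  - task 4 (Implement): project_id=2 -> matches Gamma
  - task 5 (Refactor): project_id=1 -> matches Titan
All 5 rows appear; 1 has NULL project.

SQL:
SELECT a.name, b.name AS project
FROM tasks a
LEFT JOIN projects b ON a.project_id = b.id

Result:
name      | project
----------+--------
Train     | NULL   
Document  | Aurora 
Optimize  | Gamma  
Implement | Gamma  
Refactor  | Titan  


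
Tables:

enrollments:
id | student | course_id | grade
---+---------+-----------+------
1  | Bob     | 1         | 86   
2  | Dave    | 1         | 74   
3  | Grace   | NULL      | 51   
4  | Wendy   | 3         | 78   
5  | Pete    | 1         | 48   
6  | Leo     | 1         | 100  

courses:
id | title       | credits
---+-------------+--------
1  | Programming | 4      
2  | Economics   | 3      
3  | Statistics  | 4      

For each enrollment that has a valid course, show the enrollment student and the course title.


INNER JOIN keeps only enrollments rows whose course_id matches an id in courses. Walk through each enrollment:
  - enrollment 1 (Bob): course_id=1 -> matches Programming
  - enrollment 2 (Dave): course_id=1 -> matches Programming
  - enrollment 3 (Grace): course_id=NULL, no match -> dropped
  - enrollment 4 (Wendy): course_id=3 -> matches Statistics
  - enrollment 5 (Pete): course_id=1 -> matches Programming
  - enrollment 6 (Leo): course_id=1 -> matches Programming
So 1 of 6 rows is dropped.

SQL:
SELECT a.student, b.title AS course
FROM enrollments a
INNER JOIN courses b ON a.course_id = b.id

Result:
student | course     
--------+------------
Bob     | Programming
Dave    | Programming
Wendy   | Statistics 
Pete    | Programming
Leo     | Programming


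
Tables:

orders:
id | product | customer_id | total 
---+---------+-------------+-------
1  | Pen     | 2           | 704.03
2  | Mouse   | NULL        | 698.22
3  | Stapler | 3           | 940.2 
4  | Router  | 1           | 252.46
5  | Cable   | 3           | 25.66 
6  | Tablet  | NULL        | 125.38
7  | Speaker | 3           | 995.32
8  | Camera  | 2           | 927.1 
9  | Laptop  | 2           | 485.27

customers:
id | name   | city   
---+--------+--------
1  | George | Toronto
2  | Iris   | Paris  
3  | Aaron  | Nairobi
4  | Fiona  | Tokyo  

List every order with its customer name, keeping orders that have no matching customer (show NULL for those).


LEFT JOIN keeps every row from orders (the left table); where customer_id has no match in customers, the customer columns become NULL. Walk through each order:
  - order 1 (Pen): customer_id=2 -> matches Iris
  - order 2 (Mouse): customer_id=NULL, no match -> kept with NULL
  - order 3 (Stapler): customer_id=3 -> matches Aaron
  - order 4 (Router): customer_id=1 -> matches George
  - order 5 (Cable): customer_id=3 -> matches Aaron
  - order 6 (Tablet): customer_id=NULL, no match -> kept with NULL
  - order 7 (Speaker): customer_id=3 -> matches Aaron
  - order 8 (Camera): customer_id=2 -> matches Iris
  - order 9 (Laptop): customer_id=2 -> matches Iris
All 9 rows appear; 2 have NULL customer.

SQL:
SELECT a.product, b.name AS customer
FROM orders a
LEFT JOIN customers b ON a.customer_id = b.id

Result:
product | customer
--------+---------
Pen     | Iris    
Mouse   | NULL    
Stapler | Aaron   
Router  | George  
Cable   | Aaron   
Tablet  | NULL    
Speaker | Aaron   
Camera  | Iris    
Laptop  | Iris    


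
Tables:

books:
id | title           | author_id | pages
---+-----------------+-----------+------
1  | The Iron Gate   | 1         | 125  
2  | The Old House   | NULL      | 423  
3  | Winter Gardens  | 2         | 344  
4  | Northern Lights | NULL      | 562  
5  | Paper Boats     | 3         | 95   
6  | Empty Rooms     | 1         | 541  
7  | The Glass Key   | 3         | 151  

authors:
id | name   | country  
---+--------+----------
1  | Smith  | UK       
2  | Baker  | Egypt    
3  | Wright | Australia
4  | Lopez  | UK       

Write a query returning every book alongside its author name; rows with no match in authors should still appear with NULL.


LEFT JOIN keeps every row from books (the left table); where author_id has no match in authors, the author columns become NULL. Walk through each book:
  - book 1 (The Iron Gate): author_id=1 -> matches Smith
  - book 2 (The Old House): author_id=NULL, no match -> kept with NULL
  - book 3 (Winter Gardens): author_id=2 -> matches Baker
  - book 4 (Northern Lights): author_id=NULL, no match -> kept with NULL
  - book 5 (Paper Boats): author_id=3 -> matches Wright
  - book 6 (Empty Rooms): author_id=1 -> matches Smith
  - book 7 (The Glass Key): author_id=3 -> matches Wright
All 7 rows appear; 2 have NULL author.

SQL:
SELECT a.title, b.name AS author
FROM books a
LEFT JOIN authors b ON a.author_id = b.id

Result:
title           | author
----------------+-------
The Iron Gate   | Smith 
The Old House   | NULL  
Winter Gardens  | Baker 
Northern Lights | NULL  
Paper Boats     | Wright
Empty Rooms     | Smith 
The Glass Key   | Wright


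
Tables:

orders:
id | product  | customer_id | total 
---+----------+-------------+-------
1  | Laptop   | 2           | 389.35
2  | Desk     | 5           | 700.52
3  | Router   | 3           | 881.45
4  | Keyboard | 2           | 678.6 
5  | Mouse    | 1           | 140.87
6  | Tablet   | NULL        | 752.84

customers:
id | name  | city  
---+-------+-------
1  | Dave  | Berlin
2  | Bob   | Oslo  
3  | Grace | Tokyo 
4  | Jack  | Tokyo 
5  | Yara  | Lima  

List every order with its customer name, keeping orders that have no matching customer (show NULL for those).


LEFT JOIN keeps every row from orders (the left table); where customer_id has no match in customers, the customer columns become NULL. Walk through each order:
  - order 1 (Laptop): customer_id=2 -> matches Bob
  - order 2 (Desk): customer_id=5 -> matches Yara
  - order 3 (Router): customer_id=3 -> matches Grace
  - order 4 (Keyboard): customer_id=2 -> matches Bob
  - order 5 (Mouse): customer_id=1 -> matches Dave
  - order 6 (Tablet): customer_id=NULL, no match -> kept with NULL
All 6 rows appear; 1 has NULL customer.

SQL:
SELECT a.product, b.name AS customer
FROM orders a
LEFT JOIN customers b ON a.customer_id = b.id

Result:
product  | customer
---------+---------
Laptop   | Bob     
Desk     | Yara    
Router   | Grace   
Keyboard | Bob     
Mouse    | Dave    
Tablet   | NULL    


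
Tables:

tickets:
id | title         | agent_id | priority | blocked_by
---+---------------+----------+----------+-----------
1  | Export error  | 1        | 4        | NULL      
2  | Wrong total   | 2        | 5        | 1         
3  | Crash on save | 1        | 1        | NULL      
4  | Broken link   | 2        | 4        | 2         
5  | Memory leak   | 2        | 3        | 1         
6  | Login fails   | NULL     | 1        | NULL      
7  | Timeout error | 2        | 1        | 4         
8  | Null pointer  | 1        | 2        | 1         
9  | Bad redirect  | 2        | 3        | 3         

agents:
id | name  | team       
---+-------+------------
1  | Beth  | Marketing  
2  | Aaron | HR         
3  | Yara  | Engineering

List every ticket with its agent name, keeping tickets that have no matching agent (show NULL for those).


LEFT JOIN keeps every row from tickets (the left table); where agent_id has no match in agents, the agent columns become NULL. Walk through each ticket:
  - ticket 1 (Export error): agent_id=1 -> matches Beth
  - ticket 2 (Wrong total): agent_id=2 -> matches Aaron
  - ticket 3 (Crash on save): agent_id=1 -> matches Beth
  - ticket 4 (Broken link): agent_id=2 -> matches Aaron
  - ticket 5 (Memory leak): agent_id=2 -> matches Aaron
  - ticket 6 (Login fails): agent_id=NULL, no match -> kept with NULL
  - ticket 7 (Timeout error): agent_id=2 -> matches Aaron
  - ticket 8 (Null pointer): agent_id=1 -> matches Beth
  - ticket 9 (Bad redirect): agent_id=2 -> matches Aaron
All 9 rows appear; 1 has NULL agent.

SQL:
SELECT a.title, b.name AS agent
FROM tickets a
LEFT JOIN agents b ON a.agent_id = b.id

Result:
title         | agent
--------------+------
Export error  | Beth 
Wrong total   | Aaron
Crash on save | Beth 
Broken link   | Aaron
Memory leak   | Aaron
Login fails   | NULL 
Timeout error | Aaron
Null pointer  | Beth 
Bad redirect  | Aaron
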